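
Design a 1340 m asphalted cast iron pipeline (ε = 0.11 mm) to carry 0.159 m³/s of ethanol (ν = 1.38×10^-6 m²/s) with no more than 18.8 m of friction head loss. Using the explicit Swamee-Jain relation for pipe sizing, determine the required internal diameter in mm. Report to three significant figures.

D ≈ 307 mm

Swamee-Jain (Type III): D = 0.66·[ε^1.25·(LQ²/(gh_f))^4.75 + ν·Q^9.4·(L/(gh_f))^5.2]^0.04
LQ²/(gh_f) = 0.1837; L/(gh_f) = 7.266
Term 1 = ε^1.25·(…)^4.75 = 3.60×10^-9; Term 2 = ν·Q^9.4·(…)^5.2 = 1.29×10^-9
D = 0.66·(3.60×10^-9 + 1.29×10^-9)^0.04 = 0.3070 m = 307 mm
Check: V = 2.15 m/s, Re = 4.78×10^5, f = 0.01687, h_f = 17.3 m ≈ 18.8 m ✓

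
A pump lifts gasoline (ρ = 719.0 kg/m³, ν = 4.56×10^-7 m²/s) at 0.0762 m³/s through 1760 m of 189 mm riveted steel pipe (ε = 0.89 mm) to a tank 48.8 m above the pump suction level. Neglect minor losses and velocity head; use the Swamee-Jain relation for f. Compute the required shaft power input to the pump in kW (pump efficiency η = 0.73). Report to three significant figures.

V = 4Q/(πD²) = 2.716 m/s; Re = 1.13×10^6; ε/D = 0.00471; f = 0.02997
h_f = f(L/D)V²/2g = 104.9 m
Total head H = z + h_f = 48.8 + 104.9 = 153.7 m
P_hyd = ρgQH = 719.0·9.81·0.0762·153.7 = 82.62 kW
P_shaft = P_hyd/η = 82.62/0.73 = 113.2 kW

P_shaft ≈ 113 kW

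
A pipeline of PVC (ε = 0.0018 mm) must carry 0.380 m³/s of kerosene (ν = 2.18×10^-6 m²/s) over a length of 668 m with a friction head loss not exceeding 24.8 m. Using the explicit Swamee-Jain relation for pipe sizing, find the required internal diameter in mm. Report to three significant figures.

D ≈ 336 mm

Swamee-Jain (Type III): D = 0.66·[ε^1.25·(LQ²/(gh_f))^4.75 + ν·Q^9.4·(L/(gh_f))^5.2]^0.04
LQ²/(gh_f) = 0.3965; L/(gh_f) = 2.746
Term 1 = ε^1.25·(…)^4.75 = 8.14×10^-10; Term 2 = ν·Q^9.4·(…)^5.2 = 4.67×10^-8
D = 0.66·(8.14×10^-10 + 4.67×10^-8)^0.04 = 0.3362 m = 336 mm
Check: V = 4.28 m/s, Re = 6.60×10^5, f = 0.01257, h_f = 23.3 m ≈ 24.8 m ✓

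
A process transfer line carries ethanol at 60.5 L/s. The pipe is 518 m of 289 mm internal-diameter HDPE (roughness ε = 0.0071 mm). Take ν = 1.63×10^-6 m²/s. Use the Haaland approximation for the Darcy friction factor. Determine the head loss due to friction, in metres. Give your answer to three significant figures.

V = 4Q/(πD²) = 4·0.0605/(π·0.289²) = 0.9223 m/s
Re = VD/ν = 0.9223·0.289/1.63×10^-6 = 1.64×10^5 → turbulent
ε/D = 0.0071/289 = 2.46×10^-5
Haaland: f = 0.01626
h_f = f(L/D)V²/(2g) = 0.01626·(518/0.289)·0.9223²/(2·9.81) = 1.264 m

h_f ≈ 1.26 m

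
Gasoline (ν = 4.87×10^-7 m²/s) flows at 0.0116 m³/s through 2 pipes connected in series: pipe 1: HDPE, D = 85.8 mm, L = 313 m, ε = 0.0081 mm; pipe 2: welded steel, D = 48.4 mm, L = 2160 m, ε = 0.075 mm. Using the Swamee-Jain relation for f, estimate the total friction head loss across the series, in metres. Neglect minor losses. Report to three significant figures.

Pipe 1: V = 2.006 m/s, Re = 3.53×10^5, ε/D = 9.44×10^-5, f = 0.01504, h_1 = f(L/D)V²/2g = 11.26 m
Pipe 2: V = 6.305 m/s, Re = 6.27×10^5, ε/D = 0.00155, f = 0.02237, h_2 = f(L/D)V²/2g = 2022 m
Series → Q common, losses add: H = Σh = 2034 m

H ≈ 2030 m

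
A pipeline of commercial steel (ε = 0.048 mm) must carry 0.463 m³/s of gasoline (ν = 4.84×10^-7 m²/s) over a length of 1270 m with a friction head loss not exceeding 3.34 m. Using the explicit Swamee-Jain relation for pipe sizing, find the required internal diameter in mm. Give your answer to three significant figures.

D ≈ 613 mm

Swamee-Jain (Type III): D = 0.66·[ε^1.25·(LQ²/(gh_f))^4.75 + ν·Q^9.4·(L/(gh_f))^5.2]^0.04
LQ²/(gh_f) = 8.309; L/(gh_f) = 38.76
Term 1 = ε^1.25·(…)^4.75 = 0.0932; Term 2 = ν·Q^9.4·(…)^5.2 = 0.0632
D = 0.66·(0.0932 + 0.0632)^0.04 = 0.6128 m = 613 mm
Check: V = 1.57 m/s, Re = 1.99×10^6, f = 0.01248, h_f = 3.25 m ≈ 3.34 m ✓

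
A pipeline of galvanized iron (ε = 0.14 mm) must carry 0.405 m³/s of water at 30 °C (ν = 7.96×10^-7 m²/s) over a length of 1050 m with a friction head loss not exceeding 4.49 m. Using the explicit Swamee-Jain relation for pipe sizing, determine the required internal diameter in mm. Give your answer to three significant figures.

D ≈ 553 mm

Swamee-Jain (Type III): D = 0.66·[ε^1.25·(LQ²/(gh_f))^4.75 + ν·Q^9.4·(L/(gh_f))^5.2]^0.04
LQ²/(gh_f) = 3.910; L/(gh_f) = 23.84
Term 1 = ε^1.25·(…)^4.75 = 0.00990; Term 2 = ν·Q^9.4·(…)^5.2 = 0.00236
D = 0.66·(0.00990 + 0.00236)^0.04 = 0.5535 m = 553 mm
Check: V = 1.68 m/s, Re = 1.17×10^6, f = 0.01521, h_f = 4.17 m ≈ 4.49 m ✓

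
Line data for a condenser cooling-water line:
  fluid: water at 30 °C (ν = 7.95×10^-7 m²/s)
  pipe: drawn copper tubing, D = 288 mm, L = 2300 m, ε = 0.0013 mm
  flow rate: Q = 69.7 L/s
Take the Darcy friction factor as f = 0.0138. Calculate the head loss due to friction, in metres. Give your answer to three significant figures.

h_f ≈ 6.43 m

V = 4Q/(πD²) = 4·0.0697/(π·0.288²) = 1.070 m/s
h_f = f(L/D)V²/(2g) = 0.01380·(2300/0.288)·1.070²/(2·9.81) = 6.430 m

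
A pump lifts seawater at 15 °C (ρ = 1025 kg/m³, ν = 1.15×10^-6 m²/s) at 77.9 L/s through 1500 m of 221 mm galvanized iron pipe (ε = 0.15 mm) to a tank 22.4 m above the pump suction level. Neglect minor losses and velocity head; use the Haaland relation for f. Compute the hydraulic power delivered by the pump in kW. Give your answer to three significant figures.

V = 4Q/(πD²) = 2.031 m/s; Re = 3.90×10^5; ε/D = 6.79×10^-4; f = 0.01881
h_f = f(L/D)V²/2g = 26.83 m
Total head H = z + h_f = 22.4 + 26.83 = 49.23 m
P_hyd = ρgQH = 1025·9.81·0.0779·49.23 = 38.56 kW

P_hyd ≈ 38.6 kW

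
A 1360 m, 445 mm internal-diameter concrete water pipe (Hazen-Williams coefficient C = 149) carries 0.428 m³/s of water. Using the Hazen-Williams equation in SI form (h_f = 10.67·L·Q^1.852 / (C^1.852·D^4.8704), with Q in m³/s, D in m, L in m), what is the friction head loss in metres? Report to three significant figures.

h_f ≈ 14.7 m

h_f = 10.67·1360·0.428^1.852 / (149^1.852·0.445^4.8704) = 14.69 m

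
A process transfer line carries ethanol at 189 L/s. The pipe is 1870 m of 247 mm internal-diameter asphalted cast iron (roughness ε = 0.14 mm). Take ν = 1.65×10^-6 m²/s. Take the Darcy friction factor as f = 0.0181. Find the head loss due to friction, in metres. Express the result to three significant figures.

V = 4Q/(πD²) = 4·0.189/(π·0.247²) = 3.944 m/s
h_f = f(L/D)V²/(2g) = 0.01810·(1870/0.247)·3.944²/(2·9.81) = 108.7 m

h_f ≈ 109 m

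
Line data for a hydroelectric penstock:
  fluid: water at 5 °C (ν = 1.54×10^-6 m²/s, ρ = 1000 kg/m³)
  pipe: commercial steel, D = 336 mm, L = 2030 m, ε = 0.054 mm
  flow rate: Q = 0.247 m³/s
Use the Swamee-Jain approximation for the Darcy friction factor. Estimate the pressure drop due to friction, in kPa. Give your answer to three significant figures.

Δp ≈ 348 kPa

V = 4Q/(πD²) = 4·0.247/(π·0.336²) = 2.786 m/s
Re = VD/ν = 2.786·0.336/1.54×10^-6 = 6.08×10^5 → turbulent
ε/D = 0.054/336 = 1.61×10^-4
Swamee-Jain: f = 0.01486
h_f = f(L/D)V²/(2g) = 0.01486·(2030/0.336)·2.786²/(2·9.81) = 35.52 m
Δp = ρg·h_f = 1000·9.81·35.52 = 348.4 kPa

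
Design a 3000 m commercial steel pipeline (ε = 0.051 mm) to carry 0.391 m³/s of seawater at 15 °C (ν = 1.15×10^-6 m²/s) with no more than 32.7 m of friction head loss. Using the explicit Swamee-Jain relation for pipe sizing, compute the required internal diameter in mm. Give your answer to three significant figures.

D ≈ 441 mm

Swamee-Jain (Type III): D = 0.66·[ε^1.25·(LQ²/(gh_f))^4.75 + ν·Q^9.4·(L/(gh_f))^5.2]^0.04
LQ²/(gh_f) = 1.430; L/(gh_f) = 9.352
Term 1 = ε^1.25·(…)^4.75 = 2.35×10^-5; Term 2 = ν·Q^9.4·(…)^5.2 = 1.89×10^-5
D = 0.66·(2.35×10^-5 + 1.89×10^-5)^0.04 = 0.4412 m = 441 mm
Check: V = 2.56 m/s, Re = 9.81×10^5, f = 0.01375, h_f = 31.2 m ≈ 32.7 m ✓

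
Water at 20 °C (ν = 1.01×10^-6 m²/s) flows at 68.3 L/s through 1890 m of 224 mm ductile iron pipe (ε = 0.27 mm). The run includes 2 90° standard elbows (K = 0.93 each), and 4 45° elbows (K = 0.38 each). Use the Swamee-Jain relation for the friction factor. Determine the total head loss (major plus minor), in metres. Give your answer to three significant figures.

V = 4Q/(πD²) = 1.733 m/s; V²/2g = 0.1531 m
Re = 3.84×10^5, ε/D = 0.00121 → f = 0.02137 (Swamee-Jain)
Major: h_f = f(L/D)·V²/2g = 0.02137·8438·0.1531 = 27.60 m
Minor: ΣK = 3.38; h_m = ΣK·V²/2g = 0.5175 m
Total H_L = 27.60 + 0.5175 = 28.12 m

H_L ≈ 28.1 m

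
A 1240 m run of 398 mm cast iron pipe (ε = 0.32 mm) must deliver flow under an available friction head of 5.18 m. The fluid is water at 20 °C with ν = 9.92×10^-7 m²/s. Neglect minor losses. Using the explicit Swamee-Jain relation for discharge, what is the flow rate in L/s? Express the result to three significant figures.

Swamee-Jain (Type II): Q = -0.965·√(gD⁵h_f/L)·ln[ε/(3.7D) + √(3.17ν²L/(gD³h_f))]
√(gD⁵h_f/L) = √(9.81·0.398⁵·5.18/1240) = 0.02023
ε/(3.7D) = 2.17×10^-4; √(3.17ν²L/(gD³h_f)) = 3.47×10^-5
Q = -0.965·0.02023·ln(2.521×10^-4) = 0.1618 m³/s
Check: V = 1.30 m/s, Re = 5.22×10^5, f = 0.01942, h_f = 5.21 m ≈ 5.18 m ✓

Q ≈ 162 L/s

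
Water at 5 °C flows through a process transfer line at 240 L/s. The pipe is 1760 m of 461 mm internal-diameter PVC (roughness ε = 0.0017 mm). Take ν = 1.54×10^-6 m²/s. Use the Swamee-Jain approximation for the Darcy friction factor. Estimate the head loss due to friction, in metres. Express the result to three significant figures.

V = 4Q/(πD²) = 4·0.240/(π·0.461²) = 1.438 m/s
Re = VD/ν = 1.438·0.461/1.54×10^-6 = 4.30×10^5 → turbulent
ε/D = 0.0017/461 = 3.69×10^-6
Swamee-Jain: f = 0.01350
h_f = f(L/D)V²/(2g) = 0.01350·(1760/0.461)·1.438²/(2·9.81) = 5.432 m

h_f ≈ 5.43 m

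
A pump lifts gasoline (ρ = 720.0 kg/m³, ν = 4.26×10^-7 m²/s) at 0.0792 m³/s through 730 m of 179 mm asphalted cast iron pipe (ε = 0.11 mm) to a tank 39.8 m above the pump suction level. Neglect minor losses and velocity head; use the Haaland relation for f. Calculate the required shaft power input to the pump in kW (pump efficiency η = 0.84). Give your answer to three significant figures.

P_shaft ≈ 50.9 kW

V = 4Q/(πD²) = 3.147 m/s; Re = 1.32×10^6; ε/D = 6.15×10^-4; f = 0.01782
h_f = f(L/D)V²/2g = 36.70 m
Total head H = z + h_f = 39.8 + 36.70 = 76.50 m
P_hyd = ρgQH = 720.0·9.81·0.0792·76.50 = 42.79 kW
P_shaft = P_hyd/η = 42.79/0.84 = 50.94 kW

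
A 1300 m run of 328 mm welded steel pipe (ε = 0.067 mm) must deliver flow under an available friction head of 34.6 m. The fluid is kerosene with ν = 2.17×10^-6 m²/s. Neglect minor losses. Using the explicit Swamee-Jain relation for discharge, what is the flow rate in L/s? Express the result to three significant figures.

Q ≈ 281 L/s

Swamee-Jain (Type II): Q = -0.965·√(gD⁵h_f/L)·ln[ε/(3.7D) + √(3.17ν²L/(gD³h_f))]
√(gD⁵h_f/L) = √(9.81·0.328⁵·34.6/1300) = 0.03148
ε/(3.7D) = 5.52×10^-5; √(3.17ν²L/(gD³h_f)) = 4.03×10^-5
Q = -0.965·0.03148·ln(9.546×10^-5) = 0.2812 m³/s
Check: V = 3.33 m/s, Re = 5.03×10^5, f = 0.01554, h_f = 34.8 m ≈ 34.6 m ✓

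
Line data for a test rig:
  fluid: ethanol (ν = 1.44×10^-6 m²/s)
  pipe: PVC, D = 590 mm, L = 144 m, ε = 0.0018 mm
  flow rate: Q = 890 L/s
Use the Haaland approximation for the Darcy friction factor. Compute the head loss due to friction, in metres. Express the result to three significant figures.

h_f ≈ 1.46 m

V = 4Q/(πD²) = 4·0.890/(π·0.590²) = 3.255 m/s
Re = VD/ν = 3.255·0.590/1.44×10^-6 = 1.33×10^6 → turbulent
ε/D = 0.0018/590 = 3.05×10^-6
Haaland: f = 0.01111
h_f = f(L/D)V²/(2g) = 0.01111·(144/0.590)·3.255²/(2·9.81) = 1.464 m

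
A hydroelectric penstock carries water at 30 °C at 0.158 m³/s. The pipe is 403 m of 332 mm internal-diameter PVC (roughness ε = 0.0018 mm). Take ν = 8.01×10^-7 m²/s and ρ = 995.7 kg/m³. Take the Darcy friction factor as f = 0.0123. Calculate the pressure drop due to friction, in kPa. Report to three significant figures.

Δp ≈ 24.8 kPa

V = 4Q/(πD²) = 4·0.158/(π·0.332²) = 1.825 m/s
h_f = f(L/D)V²/(2g) = 0.01230·(403/0.332)·1.825²/(2·9.81) = 2.535 m
Δp = ρg·h_f = 995.7·9.81·2.535 = 24.76 kPa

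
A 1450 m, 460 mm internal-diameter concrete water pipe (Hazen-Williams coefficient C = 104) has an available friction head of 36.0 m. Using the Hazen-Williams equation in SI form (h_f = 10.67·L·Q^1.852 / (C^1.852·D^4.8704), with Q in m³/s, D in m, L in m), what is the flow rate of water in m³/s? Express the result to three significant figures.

Rearranging: Q = [h_f·C^1.852·D^4.8704 / (10.67·L)]^(1/1.852)
Q = [36.0·104^1.852·0.460^4.8704 / (10.67·1450)]^0.540 = 0.5109 m³/s

Q ≈ 0.511 m³/s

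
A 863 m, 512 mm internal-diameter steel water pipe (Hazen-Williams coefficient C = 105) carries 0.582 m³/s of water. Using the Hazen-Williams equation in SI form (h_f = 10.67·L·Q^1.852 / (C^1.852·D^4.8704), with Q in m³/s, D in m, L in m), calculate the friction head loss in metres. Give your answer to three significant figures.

h_f = 10.67·863·0.582^1.852 / (105^1.852·0.512^4.8704) = 15.91 m

h_f ≈ 15.9 m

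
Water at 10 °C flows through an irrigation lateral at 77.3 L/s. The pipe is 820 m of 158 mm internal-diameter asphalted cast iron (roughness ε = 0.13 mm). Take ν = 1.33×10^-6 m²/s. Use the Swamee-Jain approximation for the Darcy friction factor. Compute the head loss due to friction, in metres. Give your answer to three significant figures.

h_f ≈ 80.5 m

V = 4Q/(πD²) = 4·0.0773/(π·0.158²) = 3.943 m/s
Re = VD/ν = 3.943·0.158/1.33×10^-6 = 4.68×10^5 → turbulent
ε/D = 0.13/158 = 8.23×10^-4
Swamee-Jain: f = 0.01959
h_f = f(L/D)V²/(2g) = 0.01959·(820/0.158)·3.943²/(2·9.81) = 80.54 m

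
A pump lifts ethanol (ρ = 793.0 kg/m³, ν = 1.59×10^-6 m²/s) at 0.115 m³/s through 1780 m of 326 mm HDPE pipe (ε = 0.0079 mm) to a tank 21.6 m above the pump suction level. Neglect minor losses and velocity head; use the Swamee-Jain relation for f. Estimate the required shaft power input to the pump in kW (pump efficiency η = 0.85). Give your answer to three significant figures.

P_shaft ≈ 31.0 kW

V = 4Q/(πD²) = 1.378 m/s; Re = 2.82×10^5; ε/D = 2.42×10^-5; f = 0.01481
h_f = f(L/D)V²/2g = 7.823 m
Total head H = z + h_f = 21.6 + 7.823 = 29.42 m
P_hyd = ρgQH = 793.0·9.81·0.115·29.42 = 26.32 kW
P_shaft = P_hyd/η = 26.32/0.85 = 30.97 kW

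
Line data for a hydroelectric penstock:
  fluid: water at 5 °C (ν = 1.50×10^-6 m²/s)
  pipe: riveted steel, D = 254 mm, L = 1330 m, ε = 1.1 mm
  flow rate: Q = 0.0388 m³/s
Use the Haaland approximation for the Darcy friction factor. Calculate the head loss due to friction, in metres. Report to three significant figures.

h_f ≈ 4.67 m

V = 4Q/(πD²) = 4·0.0388/(π·0.254²) = 0.7657 m/s
Re = VD/ν = 0.7657·0.254/1.50×10^-6 = 1.30×10^5 → turbulent
ε/D = 1.1/254 = 0.00433
Haaland: f = 0.02987
h_f = f(L/D)V²/(2g) = 0.02987·(1330/0.254)·0.7657²/(2·9.81) = 4.674 m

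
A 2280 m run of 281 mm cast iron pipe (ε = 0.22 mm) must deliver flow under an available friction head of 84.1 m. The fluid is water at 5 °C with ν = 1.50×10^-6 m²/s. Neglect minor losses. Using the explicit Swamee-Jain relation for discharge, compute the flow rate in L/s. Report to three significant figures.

Q ≈ 202 L/s

Swamee-Jain (Type II): Q = -0.965·√(gD⁵h_f/L)·ln[ε/(3.7D) + √(3.17ν²L/(gD³h_f))]
√(gD⁵h_f/L) = √(9.81·0.281⁵·84.1/2280) = 0.02518
ε/(3.7D) = 2.12×10^-4; √(3.17ν²L/(gD³h_f)) = 2.98×10^-5
Q = -0.965·0.02518·ln(2.414×10^-4) = 0.2024 m³/s
Check: V = 3.26 m/s, Re = 6.11×10^5, f = 0.01922, h_f = 84.6 m ≈ 84.1 m ✓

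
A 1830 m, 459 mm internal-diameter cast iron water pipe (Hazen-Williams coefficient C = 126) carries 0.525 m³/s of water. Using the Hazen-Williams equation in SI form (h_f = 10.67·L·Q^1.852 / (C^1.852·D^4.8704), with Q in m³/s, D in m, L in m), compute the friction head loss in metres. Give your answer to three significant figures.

h_f = 10.67·1830·0.525^1.852 / (126^1.852·0.459^4.8704) = 33.85 m

h_f ≈ 33.9 m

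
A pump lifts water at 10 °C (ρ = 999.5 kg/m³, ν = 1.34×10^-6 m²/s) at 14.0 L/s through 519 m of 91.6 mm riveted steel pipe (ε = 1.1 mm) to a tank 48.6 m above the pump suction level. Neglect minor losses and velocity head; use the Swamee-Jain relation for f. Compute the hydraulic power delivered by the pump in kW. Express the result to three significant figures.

V = 4Q/(πD²) = 2.124 m/s; Re = 1.45×10^5; ε/D = 0.0120; f = 0.04092
h_f = f(L/D)V²/2g = 53.34 m
Total head H = z + h_f = 48.6 + 53.34 = 101.9 m
P_hyd = ρgQH = 999.5·9.81·0.0140·101.9 = 13.99 kW

P_hyd ≈ 14.0 kW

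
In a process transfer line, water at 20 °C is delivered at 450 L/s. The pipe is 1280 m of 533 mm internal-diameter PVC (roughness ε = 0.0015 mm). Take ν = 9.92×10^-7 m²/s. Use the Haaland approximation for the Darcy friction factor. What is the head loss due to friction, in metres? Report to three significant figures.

h_f ≈ 5.72 m

V = 4Q/(πD²) = 4·0.450/(π·0.533²) = 2.017 m/s
Re = VD/ν = 2.017·0.533/9.92×10^-7 = 1.08×10^6 → turbulent
ε/D = 0.0015/533 = 2.81×10^-6
Haaland: f = 0.01148
h_f = f(L/D)V²/(2g) = 0.01148·(1280/0.533)·2.017²/(2·9.81) = 5.715 m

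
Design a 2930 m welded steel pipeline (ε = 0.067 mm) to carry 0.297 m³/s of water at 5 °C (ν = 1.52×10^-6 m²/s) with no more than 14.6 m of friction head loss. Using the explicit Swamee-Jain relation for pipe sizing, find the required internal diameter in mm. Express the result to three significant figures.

D ≈ 470 mm

Swamee-Jain (Type III): D = 0.66·[ε^1.25·(LQ²/(gh_f))^4.75 + ν·Q^9.4·(L/(gh_f))^5.2]^0.04
LQ²/(gh_f) = 1.805; L/(gh_f) = 20.46
Term 1 = ε^1.25·(…)^4.75 = 1.00×10^-4; Term 2 = ν·Q^9.4·(…)^5.2 = 1.10×10^-4
D = 0.66·(1.00×10^-4 + 1.10×10^-4)^0.04 = 0.4704 m = 470 mm
Check: V = 1.71 m/s, Re = 5.29×10^5, f = 0.01486, h_f = 13.8 m ≈ 14.6 m ✓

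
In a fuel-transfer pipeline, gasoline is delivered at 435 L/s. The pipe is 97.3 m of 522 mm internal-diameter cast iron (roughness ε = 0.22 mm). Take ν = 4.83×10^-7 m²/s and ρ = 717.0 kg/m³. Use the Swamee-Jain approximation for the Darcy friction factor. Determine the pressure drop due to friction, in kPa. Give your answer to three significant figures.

Δp ≈ 4.53 kPa

V = 4Q/(πD²) = 4·0.435/(π·0.522²) = 2.033 m/s
Re = VD/ν = 2.033·0.522/4.83×10^-7 = 2.20×10^6 → turbulent
ε/D = 0.22/522 = 4.21×10^-4
Swamee-Jain: f = 0.01642
h_f = f(L/D)V²/(2g) = 0.01642·(97.3/0.522)·2.033²/(2·9.81) = 0.6443 m
Δp = ρg·h_f = 717.0·9.81·0.6443 = 4.532 kPa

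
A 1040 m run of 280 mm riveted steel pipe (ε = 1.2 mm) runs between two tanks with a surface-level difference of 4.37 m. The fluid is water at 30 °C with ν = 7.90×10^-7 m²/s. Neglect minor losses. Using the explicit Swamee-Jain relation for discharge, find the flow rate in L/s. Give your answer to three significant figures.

Swamee-Jain (Type II): Q = -0.965·√(gD⁵h_f/L)·ln[ε/(3.7D) + √(3.17ν²L/(gD³h_f))]
√(gD⁵h_f/L) = √(9.81·0.280⁵·4.37/1040) = 0.008423
ε/(3.7D) = 0.00116; √(3.17ν²L/(gD³h_f)) = 4.68×10^-5
Q = -0.965·0.008423·ln(0.001205) = 0.05463 m³/s
Check: V = 0.887 m/s, Re = 3.14×10^5, f = 0.02947, h_f = 4.39 m ≈ 4.37 m ✓

Q ≈ 54.6 L/s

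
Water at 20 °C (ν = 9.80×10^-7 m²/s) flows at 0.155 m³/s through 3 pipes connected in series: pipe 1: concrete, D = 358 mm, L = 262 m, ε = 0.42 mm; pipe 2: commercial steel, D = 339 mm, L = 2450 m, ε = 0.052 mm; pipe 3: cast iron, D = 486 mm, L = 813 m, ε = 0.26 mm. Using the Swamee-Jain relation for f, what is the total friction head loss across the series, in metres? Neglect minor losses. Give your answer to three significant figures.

Pipe 1: V = 1.540 m/s, Re = 5.63×10^5, ε/D = 0.00117, f = 0.02101, h_1 = f(L/D)V²/2g = 1.858 m
Pipe 2: V = 1.717 m/s, Re = 5.94×10^5, ε/D = 1.53×10^-4, f = 0.01481, h_2 = f(L/D)V²/2g = 16.09 m
Pipe 3: V = 0.8355 m/s, Re = 4.14×10^5, ε/D = 5.35×10^-4, f = 0.01817, h_3 = f(L/D)V²/2g = 1.081 m
Series → Q common, losses add: H = Σh = 19.03 m

H ≈ 19.0 m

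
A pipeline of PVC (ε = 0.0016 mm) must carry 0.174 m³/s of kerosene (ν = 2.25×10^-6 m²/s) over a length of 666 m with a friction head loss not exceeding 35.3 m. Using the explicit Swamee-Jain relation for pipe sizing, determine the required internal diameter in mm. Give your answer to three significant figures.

Swamee-Jain (Type III): D = 0.66·[ε^1.25·(LQ²/(gh_f))^4.75 + ν·Q^9.4·(L/(gh_f))^5.2]^0.04
LQ²/(gh_f) = 0.05823; L/(gh_f) = 1.923
Term 1 = ε^1.25·(…)^4.75 = 7.75×10^-14; Term 2 = ν·Q^9.4·(…)^5.2 = 4.90×10^-12
D = 0.66·(7.75×10^-14 + 4.90×10^-12)^0.04 = 0.2330 m = 233 mm
Check: V = 4.08 m/s, Re = 4.23×10^5, f = 0.01359, h_f = 33.0 m ≈ 35.3 m ✓

D ≈ 233 mm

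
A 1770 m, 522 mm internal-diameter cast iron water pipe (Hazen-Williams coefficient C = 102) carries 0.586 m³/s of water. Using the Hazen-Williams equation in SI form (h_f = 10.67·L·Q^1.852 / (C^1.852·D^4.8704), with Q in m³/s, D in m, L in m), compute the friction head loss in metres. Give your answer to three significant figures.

h_f = 10.67·1770·0.586^1.852 / (102^1.852·0.522^4.8704) = 31.73 m

h_f ≈ 31.7 m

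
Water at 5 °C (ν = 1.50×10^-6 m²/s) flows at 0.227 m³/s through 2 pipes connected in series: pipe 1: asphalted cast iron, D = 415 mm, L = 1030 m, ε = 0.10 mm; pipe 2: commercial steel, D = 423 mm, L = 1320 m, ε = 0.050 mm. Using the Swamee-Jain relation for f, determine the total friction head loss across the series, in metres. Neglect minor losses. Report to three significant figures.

H ≈ 11.8 m

Pipe 1: V = 1.678 m/s, Re = 4.64×10^5, ε/D = 2.41×10^-4, f = 0.01598, h_1 = f(L/D)V²/2g = 5.692 m
Pipe 2: V = 1.615 m/s, Re = 4.56×10^5, ε/D = 1.18×10^-4, f = 0.01483, h_2 = f(L/D)V²/2g = 6.153 m
Series → Q common, losses add: H = Σh = 11.85 m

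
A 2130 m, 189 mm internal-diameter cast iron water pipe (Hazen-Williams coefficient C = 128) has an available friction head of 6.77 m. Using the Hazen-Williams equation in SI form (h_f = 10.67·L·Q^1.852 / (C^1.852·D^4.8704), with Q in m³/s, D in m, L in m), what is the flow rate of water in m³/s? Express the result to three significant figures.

Q ≈ 0.0200 m³/s

Rearranging: Q = [h_f·C^1.852·D^4.8704 / (10.67·L)]^(1/1.852)
Q = [6.77·128^1.852·0.189^4.8704 / (10.67·2130)]^0.540 = 0.01998 m³/s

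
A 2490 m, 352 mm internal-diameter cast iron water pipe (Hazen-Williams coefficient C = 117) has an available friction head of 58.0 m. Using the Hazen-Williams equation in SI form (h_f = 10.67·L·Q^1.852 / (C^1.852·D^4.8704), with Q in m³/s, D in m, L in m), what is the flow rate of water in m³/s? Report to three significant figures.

Q ≈ 0.275 m³/s

Rearranging: Q = [h_f·C^1.852·D^4.8704 / (10.67·L)]^(1/1.852)
Q = [58.0·117^1.852·0.352^4.8704 / (10.67·2490)]^0.540 = 0.2747 m³/s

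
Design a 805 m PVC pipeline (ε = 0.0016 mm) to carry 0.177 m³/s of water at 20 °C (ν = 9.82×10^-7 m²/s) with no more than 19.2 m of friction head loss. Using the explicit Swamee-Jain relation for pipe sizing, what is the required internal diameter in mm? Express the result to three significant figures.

Swamee-Jain (Type III): D = 0.66·[ε^1.25·(LQ²/(gh_f))^4.75 + ν·Q^9.4·(L/(gh_f))^5.2]^0.04
LQ²/(gh_f) = 0.1339; L/(gh_f) = 4.274
Term 1 = ε^1.25·(…)^4.75 = 4.05×10^-12; Term 2 = ν·Q^9.4·(…)^5.2 = 1.60×10^-10
D = 0.66·(4.05×10^-12 + 1.60×10^-10)^0.04 = 0.2680 m = 268 mm
Check: V = 3.14 m/s, Re = 8.56×10^5, f = 0.01205, h_f = 18.2 m ≈ 19.2 m ✓

D ≈ 268 mm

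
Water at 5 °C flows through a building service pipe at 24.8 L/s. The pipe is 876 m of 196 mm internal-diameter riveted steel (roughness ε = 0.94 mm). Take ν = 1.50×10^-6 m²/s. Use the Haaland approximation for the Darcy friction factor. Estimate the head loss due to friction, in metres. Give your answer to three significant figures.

V = 4Q/(πD²) = 4·0.0248/(π·0.196²) = 0.8220 m/s
Re = VD/ν = 0.8220·0.196/1.50×10^-6 = 1.07×10^5 → turbulent
ε/D = 0.94/196 = 0.00480
Haaland: f = 0.03086
h_f = f(L/D)V²/(2g) = 0.03086·(876/0.196)·0.8220²/(2·9.81) = 4.750 m

h_f ≈ 4.75 m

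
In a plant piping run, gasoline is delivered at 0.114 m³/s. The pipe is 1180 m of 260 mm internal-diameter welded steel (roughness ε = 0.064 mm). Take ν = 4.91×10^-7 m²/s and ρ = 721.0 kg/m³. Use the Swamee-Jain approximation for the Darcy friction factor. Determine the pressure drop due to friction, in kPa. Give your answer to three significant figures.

V = 4Q/(πD²) = 4·0.114/(π·0.260²) = 2.147 m/s
Re = VD/ν = 2.147·0.260/4.91×10^-7 = 1.14×10^6 → turbulent
ε/D = 0.064/260 = 2.46×10^-4
Swamee-Jain: f = 0.01516
h_f = f(L/D)V²/(2g) = 0.01516·(1180/0.260)·2.147²/(2·9.81) = 16.17 m
Δp = ρg·h_f = 721.0·9.81·16.17 = 114.3 kPa

Δp ≈ 114 kPa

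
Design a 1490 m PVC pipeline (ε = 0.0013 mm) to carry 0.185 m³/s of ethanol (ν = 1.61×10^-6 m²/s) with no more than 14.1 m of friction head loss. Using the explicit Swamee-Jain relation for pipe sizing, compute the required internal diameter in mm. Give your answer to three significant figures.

D ≈ 337 mm

Swamee-Jain (Type III): D = 0.66·[ε^1.25·(LQ²/(gh_f))^4.75 + ν·Q^9.4·(L/(gh_f))^5.2]^0.04
LQ²/(gh_f) = 0.3687; L/(gh_f) = 10.77
Term 1 = ε^1.25·(…)^4.75 = 3.84×10^-10; Term 2 = ν·Q^9.4·(…)^5.2 = 4.86×10^-8
D = 0.66·(3.84×10^-10 + 4.86×10^-8)^0.04 = 0.3366 m = 337 mm
Check: V = 2.08 m/s, Re = 4.35×10^5, f = 0.01348, h_f = 13.1 m ≈ 14.1 m ✓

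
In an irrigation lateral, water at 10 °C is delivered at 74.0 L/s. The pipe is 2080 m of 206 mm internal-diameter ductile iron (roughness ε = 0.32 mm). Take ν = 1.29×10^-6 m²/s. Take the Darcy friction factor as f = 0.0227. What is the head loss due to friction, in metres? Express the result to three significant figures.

V = 4Q/(πD²) = 4·0.0740/(π·0.206²) = 2.220 m/s
h_f = f(L/D)V²/(2g) = 0.02270·(2080/0.206)·2.220²/(2·9.81) = 57.59 m

h_f ≈ 57.6 m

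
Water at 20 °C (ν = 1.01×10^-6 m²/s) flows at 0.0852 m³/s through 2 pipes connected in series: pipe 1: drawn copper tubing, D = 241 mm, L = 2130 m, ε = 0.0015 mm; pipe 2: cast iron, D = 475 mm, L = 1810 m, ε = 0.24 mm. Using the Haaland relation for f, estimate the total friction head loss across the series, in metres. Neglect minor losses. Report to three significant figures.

H ≈ 21.9 m

Pipe 1: V = 1.868 m/s, Re = 4.46×10^5, ε/D = 6.22×10^-6, f = 0.01340, h_1 = f(L/D)V²/2g = 21.06 m
Pipe 2: V = 0.4808 m/s, Re = 2.26×10^5, ε/D = 5.05×10^-4, f = 0.01848, h_2 = f(L/D)V²/2g = 0.8295 m
Series → Q common, losses add: H = Σh = 21.89 m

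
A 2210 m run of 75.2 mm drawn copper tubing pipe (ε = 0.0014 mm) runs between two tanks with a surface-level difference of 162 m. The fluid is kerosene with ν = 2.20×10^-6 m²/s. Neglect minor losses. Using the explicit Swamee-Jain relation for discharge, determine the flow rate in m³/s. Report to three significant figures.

Q ≈ 0.0106 m³/s

Swamee-Jain (Type II): Q = -0.965·√(gD⁵h_f/L)·ln[ε/(3.7D) + √(3.17ν²L/(gD³h_f))]
√(gD⁵h_f/L) = √(9.81·0.0752⁵·162/2210) = 0.001315
ε/(3.7D) = 5.03×10^-6; √(3.17ν²L/(gD³h_f)) = 2.24×10^-4
Q = -0.965·0.001315·ln(2.290×10^-4) = 0.01064 m³/s
Check: V = 2.39 m/s, Re = 8.19×10^4, f = 0.01874, h_f = 161 m ≈ 162 m ✓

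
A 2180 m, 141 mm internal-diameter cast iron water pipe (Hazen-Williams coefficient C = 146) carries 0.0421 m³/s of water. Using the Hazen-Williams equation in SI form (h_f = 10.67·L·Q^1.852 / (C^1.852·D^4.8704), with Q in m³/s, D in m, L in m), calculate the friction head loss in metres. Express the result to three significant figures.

h_f ≈ 90.0 m

h_f = 10.67·2180·0.0421^1.852 / (146^1.852·0.141^4.8704) = 89.96 m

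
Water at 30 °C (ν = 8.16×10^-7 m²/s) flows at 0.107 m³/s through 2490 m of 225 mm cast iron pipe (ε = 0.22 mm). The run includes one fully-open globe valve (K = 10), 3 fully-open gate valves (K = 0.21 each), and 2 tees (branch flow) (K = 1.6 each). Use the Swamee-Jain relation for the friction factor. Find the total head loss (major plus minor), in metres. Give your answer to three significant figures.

V = 4Q/(πD²) = 2.691 m/s; V²/2g = 0.3691 m
Re = 7.42×10^5, ε/D = 9.78×10^-4 → f = 0.02005 (Swamee-Jain)
Major: h_f = f(L/D)·V²/2g = 0.02005·11067·0.3691 = 81.89 m
Minor: ΣK = 13.8; h_m = ΣK·V²/2g = 5.105 m
Total H_L = 81.89 + 5.105 = 86.99 m

H_L ≈ 87.0 m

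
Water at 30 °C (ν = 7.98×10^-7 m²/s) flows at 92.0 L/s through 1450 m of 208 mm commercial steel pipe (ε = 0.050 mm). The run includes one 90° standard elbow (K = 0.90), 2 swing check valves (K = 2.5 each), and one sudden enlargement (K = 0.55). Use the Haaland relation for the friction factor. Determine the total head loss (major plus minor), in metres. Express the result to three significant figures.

V = 4Q/(πD²) = 2.708 m/s; V²/2g = 0.3736 m
Re = 7.06×10^5, ε/D = 2.40×10^-4 → f = 0.01530 (Haaland)
Major: h_f = f(L/D)·V²/2g = 0.01530·6971·0.3736 = 39.86 m
Minor: ΣK = 6.45; h_m = ΣK·V²/2g = 2.410 m
Total H_L = 39.86 + 2.410 = 42.27 m

H_L ≈ 42.3 m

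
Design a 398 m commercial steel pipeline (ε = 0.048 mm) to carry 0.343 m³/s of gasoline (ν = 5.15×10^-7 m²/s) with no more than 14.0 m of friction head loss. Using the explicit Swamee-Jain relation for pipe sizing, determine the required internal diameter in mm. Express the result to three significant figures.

Swamee-Jain (Type III): D = 0.66·[ε^1.25·(LQ²/(gh_f))^4.75 + ν·Q^9.4·(L/(gh_f))^5.2]^0.04
LQ²/(gh_f) = 0.3409; L/(gh_f) = 2.898
Term 1 = ε^1.25·(…)^4.75 = 2.41×10^-8; Term 2 = ν·Q^9.4·(…)^5.2 = 5.58×10^-9
D = 0.66·(2.41×10^-8 + 5.58×10^-9)^0.04 = 0.3299 m = 330 mm
Check: V = 4.01 m/s, Re = 2.57×10^6, f = 0.01346, h_f = 13.3 m ≈ 14.0 m ✓

D ≈ 330 mm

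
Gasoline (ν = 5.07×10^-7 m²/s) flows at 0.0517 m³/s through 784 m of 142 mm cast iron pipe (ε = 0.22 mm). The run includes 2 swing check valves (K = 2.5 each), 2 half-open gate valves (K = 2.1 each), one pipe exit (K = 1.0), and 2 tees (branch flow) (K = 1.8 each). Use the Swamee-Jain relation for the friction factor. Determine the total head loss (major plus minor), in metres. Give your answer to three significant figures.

V = 4Q/(πD²) = 3.265 m/s; V²/2g = 0.5432 m
Re = 9.14×10^5, ε/D = 0.00155 → f = 0.02224 (Swamee-Jain)
Major: h_f = f(L/D)·V²/2g = 0.02224·5521·0.5432 = 66.68 m
Minor: ΣK = 13.8; h_m = ΣK·V²/2g = 7.496 m
Total H_L = 66.68 + 7.496 = 74.18 m

H_L ≈ 74.2 m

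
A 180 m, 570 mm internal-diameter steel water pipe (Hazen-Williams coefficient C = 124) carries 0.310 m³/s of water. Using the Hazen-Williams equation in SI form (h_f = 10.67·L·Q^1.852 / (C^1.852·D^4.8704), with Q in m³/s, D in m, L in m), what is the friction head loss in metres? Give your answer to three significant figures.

h_f ≈ 0.450 m

h_f = 10.67·180·0.310^1.852 / (124^1.852·0.570^4.8704) = 0.4502 m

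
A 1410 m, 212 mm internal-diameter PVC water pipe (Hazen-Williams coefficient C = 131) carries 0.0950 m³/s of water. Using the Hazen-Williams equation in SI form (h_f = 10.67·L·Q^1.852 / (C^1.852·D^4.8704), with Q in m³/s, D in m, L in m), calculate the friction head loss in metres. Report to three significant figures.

h_f = 10.67·1410·0.0950^1.852 / (131^1.852·0.212^4.8704) = 44.05 m

h_f ≈ 44.1 m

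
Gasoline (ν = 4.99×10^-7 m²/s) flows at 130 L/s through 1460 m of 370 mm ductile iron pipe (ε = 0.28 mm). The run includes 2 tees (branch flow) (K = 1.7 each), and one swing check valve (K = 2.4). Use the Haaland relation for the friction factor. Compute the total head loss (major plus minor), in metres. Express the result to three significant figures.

V = 4Q/(πD²) = 1.209 m/s; V²/2g = 0.07451 m
Re = 8.97×10^5, ε/D = 7.57×10^-4 → f = 0.01877 (Haaland)
Major: h_f = f(L/D)·V²/2g = 0.01877·3946·0.07451 = 5.518 m
Minor: ΣK = 5.80; h_m = ΣK·V²/2g = 0.4321 m
Total H_L = 5.518 + 0.4321 = 5.950 m

H_L ≈ 5.95 m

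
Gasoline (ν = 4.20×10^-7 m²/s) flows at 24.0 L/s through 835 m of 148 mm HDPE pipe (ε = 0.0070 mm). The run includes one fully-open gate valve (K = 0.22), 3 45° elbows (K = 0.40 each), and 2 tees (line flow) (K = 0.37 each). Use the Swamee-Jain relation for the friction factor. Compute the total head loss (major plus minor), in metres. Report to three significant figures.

H_L ≈ 7.96 m

V = 4Q/(πD²) = 1.395 m/s; V²/2g = 0.09920 m
Re = 4.92×10^5, ε/D = 4.73×10^-5 → f = 0.01383 (Swamee-Jain)
Major: h_f = f(L/D)·V²/2g = 0.01383·5642·0.09920 = 7.742 m
Minor: ΣK = 2.16; h_m = ΣK·V²/2g = 0.2143 m
Total H_L = 7.742 + 0.2143 = 7.956 m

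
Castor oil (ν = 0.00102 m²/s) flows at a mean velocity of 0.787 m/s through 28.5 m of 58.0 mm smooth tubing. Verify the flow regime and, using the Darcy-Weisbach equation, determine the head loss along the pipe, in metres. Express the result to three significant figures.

h_f ≈ 22.2 m

Re = VD/ν = 0.787·0.05800/0.00102 = 44.8 → laminar (Re < 2300)
f = 64/Re = 1.430
h_f = f(L/D)V²/(2g) = 1.430·(28.5/0.05800)·0.787²/(2·9.81) = 22.18 m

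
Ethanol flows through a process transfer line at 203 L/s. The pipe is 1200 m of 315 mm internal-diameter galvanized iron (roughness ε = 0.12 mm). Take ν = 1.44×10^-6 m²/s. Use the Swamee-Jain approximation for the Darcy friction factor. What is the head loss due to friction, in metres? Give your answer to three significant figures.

V = 4Q/(πD²) = 4·0.203/(π·0.315²) = 2.605 m/s
Re = VD/ν = 2.605·0.315/1.44×10^-6 = 5.70×10^5 → turbulent
ε/D = 0.12/315 = 3.81×10^-4
Swamee-Jain: f = 0.01686
h_f = f(L/D)V²/(2g) = 0.01686·(1200/0.315)·2.605²/(2·9.81) = 22.21 m

h_f ≈ 22.2 m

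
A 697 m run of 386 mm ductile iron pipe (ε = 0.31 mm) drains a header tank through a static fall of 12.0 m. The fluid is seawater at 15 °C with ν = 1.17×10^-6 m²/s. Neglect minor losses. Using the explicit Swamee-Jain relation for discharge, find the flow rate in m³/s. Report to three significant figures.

Q ≈ 0.306 m³/s

Swamee-Jain (Type II): Q = -0.965·√(gD⁵h_f/L)·ln[ε/(3.7D) + √(3.17ν²L/(gD³h_f))]
√(gD⁵h_f/L) = √(9.81·0.386⁵·12.0/697) = 0.03804
ε/(3.7D) = 2.17×10^-4; √(3.17ν²L/(gD³h_f)) = 2.11×10^-5
Q = -0.965·0.03804·ln(2.382×10^-4) = 0.3063 m³/s
Check: V = 2.62 m/s, Re = 8.63×10^5, f = 0.01914, h_f = 12.1 m ≈ 12.0 m ✓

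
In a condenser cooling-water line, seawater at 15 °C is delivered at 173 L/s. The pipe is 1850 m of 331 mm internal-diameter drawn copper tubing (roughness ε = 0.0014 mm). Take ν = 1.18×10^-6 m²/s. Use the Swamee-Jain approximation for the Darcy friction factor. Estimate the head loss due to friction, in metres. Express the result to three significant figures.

h_f ≈ 14.8 m

V = 4Q/(πD²) = 4·0.173/(π·0.331²) = 2.010 m/s
Re = VD/ν = 2.010·0.331/1.18×10^-6 = 5.64×10^5 → turbulent
ε/D = 0.0014/331 = 4.23×10^-6
Swamee-Jain: f = 0.01289
h_f = f(L/D)V²/(2g) = 0.01289·(1850/0.331)·2.010²/(2·9.81) = 14.84 m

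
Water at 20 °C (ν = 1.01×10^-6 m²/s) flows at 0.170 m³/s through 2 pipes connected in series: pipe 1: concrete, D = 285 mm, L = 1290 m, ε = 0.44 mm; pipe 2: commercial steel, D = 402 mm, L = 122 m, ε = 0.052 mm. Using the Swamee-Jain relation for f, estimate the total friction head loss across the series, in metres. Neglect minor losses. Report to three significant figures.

Pipe 1: V = 2.665 m/s, Re = 7.52×10^5, ε/D = 0.00154, f = 0.02228, h_1 = f(L/D)V²/2g = 36.50 m
Pipe 2: V = 1.339 m/s, Re = 5.33×10^5, ε/D = 1.29×10^-4, f = 0.01470, h_2 = f(L/D)V²/2g = 0.4080 m
Series → Q common, losses add: H = Σh = 36.91 m

H ≈ 36.9 m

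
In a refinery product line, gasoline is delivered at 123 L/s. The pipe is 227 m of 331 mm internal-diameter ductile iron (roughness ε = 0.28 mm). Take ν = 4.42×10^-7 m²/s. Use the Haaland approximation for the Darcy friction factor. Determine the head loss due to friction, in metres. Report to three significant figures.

h_f ≈ 1.37 m

V = 4Q/(πD²) = 4·0.123/(π·0.331²) = 1.429 m/s
Re = VD/ν = 1.429·0.331/4.42×10^-7 = 1.07×10^6 → turbulent
ε/D = 0.28/331 = 8.46×10^-4
Haaland: f = 0.01918
h_f = f(L/D)V²/(2g) = 0.01918·(227/0.331)·1.429²/(2·9.81) = 1.370 m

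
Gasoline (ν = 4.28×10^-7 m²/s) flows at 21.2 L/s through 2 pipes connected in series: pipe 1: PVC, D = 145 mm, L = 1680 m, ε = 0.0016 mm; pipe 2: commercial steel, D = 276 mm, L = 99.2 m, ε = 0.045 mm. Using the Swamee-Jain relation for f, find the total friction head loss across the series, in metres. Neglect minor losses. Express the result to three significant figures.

Pipe 1: V = 1.284 m/s, Re = 4.35×10^5, ε/D = 1.10×10^-5, f = 0.01359, h_1 = f(L/D)V²/2g = 13.22 m
Pipe 2: V = 0.3543 m/s, Re = 2.29×10^5, ε/D = 1.63×10^-4, f = 0.01656, h_2 = f(L/D)V²/2g = 0.03810 m
Series → Q common, losses add: H = Σh = 13.26 m

H ≈ 13.3 m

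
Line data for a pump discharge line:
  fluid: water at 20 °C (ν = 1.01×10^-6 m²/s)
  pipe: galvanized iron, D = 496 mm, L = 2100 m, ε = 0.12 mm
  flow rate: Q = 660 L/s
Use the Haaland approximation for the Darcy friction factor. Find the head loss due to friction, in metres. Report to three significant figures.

h_f ≈ 37.2 m

V = 4Q/(πD²) = 4·0.660/(π·0.496²) = 3.416 m/s
Re = VD/ν = 3.416·0.496/1.01×10^-6 = 1.68×10^6 → turbulent
ε/D = 0.12/496 = 2.42×10^-4
Haaland: f = 0.01476
h_f = f(L/D)V²/(2g) = 0.01476·(2100/0.496)·3.416²/(2·9.81) = 37.17 m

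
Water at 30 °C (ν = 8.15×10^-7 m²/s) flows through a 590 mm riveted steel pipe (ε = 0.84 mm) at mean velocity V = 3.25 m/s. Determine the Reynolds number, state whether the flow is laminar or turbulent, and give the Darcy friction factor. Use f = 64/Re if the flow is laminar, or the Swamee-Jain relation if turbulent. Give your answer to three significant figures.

Re ≈ 2.35×10^6; turbulent; f ≈ 0.0216

Re = VD/ν = 3.250·0.590/8.15×10^-7 = 2.35×10^6
Re > 4000 → turbulent; ε/D = 0.00142
Swamee-Jain: f = 0.02159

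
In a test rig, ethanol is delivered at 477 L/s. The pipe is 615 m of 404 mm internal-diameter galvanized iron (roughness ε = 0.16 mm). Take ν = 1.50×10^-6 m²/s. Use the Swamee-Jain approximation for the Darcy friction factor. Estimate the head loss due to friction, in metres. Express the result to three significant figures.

h_f ≈ 17.8 m

V = 4Q/(πD²) = 4·0.477/(π·0.404²) = 3.721 m/s
Re = VD/ν = 3.721·0.404/1.50×10^-6 = 1.00×10^6 → turbulent
ε/D = 0.16/404 = 3.96×10^-4
Swamee-Jain: f = 0.01655
h_f = f(L/D)V²/(2g) = 0.01655·(615/0.404)·3.721²/(2·9.81) = 17.78 m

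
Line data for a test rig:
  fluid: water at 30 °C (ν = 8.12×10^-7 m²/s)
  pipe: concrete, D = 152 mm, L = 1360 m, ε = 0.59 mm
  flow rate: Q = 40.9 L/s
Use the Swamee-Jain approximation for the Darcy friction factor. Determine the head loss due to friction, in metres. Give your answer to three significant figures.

V = 4Q/(πD²) = 4·0.0409/(π·0.152²) = 2.254 m/s
Re = VD/ν = 2.254·0.152/8.12×10^-7 = 4.22×10^5 → turbulent
ε/D = 0.59/152 = 0.00388
Swamee-Jain: f = 0.02855
h_f = f(L/D)V²/(2g) = 0.02855·(1360/0.152)·2.254²/(2·9.81) = 66.15 m

h_f ≈ 66.1 m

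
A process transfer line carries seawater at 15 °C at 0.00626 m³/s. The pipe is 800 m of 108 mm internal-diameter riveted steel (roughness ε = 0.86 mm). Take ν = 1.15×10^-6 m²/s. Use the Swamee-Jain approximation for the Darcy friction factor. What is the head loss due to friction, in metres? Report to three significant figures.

h_f ≈ 6.44 m

V = 4Q/(πD²) = 4·0.00626/(π·0.108²) = 0.6833 m/s
Re = VD/ν = 0.6833·0.108/1.15×10^-6 = 6.42×10^4 → turbulent
ε/D = 0.86/108 = 0.00796
Swamee-Jain: f = 0.03654
h_f = f(L/D)V²/(2g) = 0.03654·(800/0.108)·0.6833²/(2·9.81) = 6.442 m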